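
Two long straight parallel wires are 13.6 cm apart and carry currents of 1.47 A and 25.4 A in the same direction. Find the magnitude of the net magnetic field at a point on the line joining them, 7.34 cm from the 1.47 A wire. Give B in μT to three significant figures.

Each long wire gives B = μ₀I/(2πd). Distances are d₁ = 0.0734 m and d₂ = 0.0626 m.
B₁ = 4.01×10⁻⁶ T, B₂ = 8.12×10⁻⁵ T.
Between parallel currents the two contributions point in opposite directions, so they subtract. B = |B₁ − B₂| = |4.01×10⁻⁶ − 8.12×10⁻⁵| = 7.71×10⁻⁵ T.

B ≈ 77.1 μT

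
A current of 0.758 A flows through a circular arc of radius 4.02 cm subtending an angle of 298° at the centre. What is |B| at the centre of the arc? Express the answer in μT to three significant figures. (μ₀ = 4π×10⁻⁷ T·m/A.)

The Biot–Savart field of a circular arc at its centre is B = μ₀Iφ/(4πR), with φ = 5.201 rad.
B = (4π×10⁻⁷ × 0.758 × 5.201) / (4π × 0.0402) = 9.81×10⁻⁶ T.

B ≈ 9.81 μT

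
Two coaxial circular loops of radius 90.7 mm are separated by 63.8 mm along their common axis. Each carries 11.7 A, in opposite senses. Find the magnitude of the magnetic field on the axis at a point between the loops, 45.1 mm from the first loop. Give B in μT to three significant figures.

Each loop contributes B = μ₀IR²/[2(R²+z²)^(3/2)] on the axis, with z measured from that loop.
Loop 1 (z = 0.0451 m): B₁ = 5.82×10⁻⁵ T. Loop 2 (z = 0.0187 m): B₂ = 7.61×10⁻⁵ T.
The fields oppose: B = |B₁ − B₂| = 1.80×10⁻⁵ T.

B ≈ 18.0 μT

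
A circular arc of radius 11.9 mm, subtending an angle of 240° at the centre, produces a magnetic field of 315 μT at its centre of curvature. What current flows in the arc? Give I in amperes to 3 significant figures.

I ≈ 8.95 A

For a circular arc, B = μ₀Iφ/(4πR) with φ in radians; here φ = 4.189 rad.
So I = 4πRB/(μ₀φ) = 4π × 0.0119 × 3.15×10⁻⁴ / (4π×10⁻⁷ × 4.189) = 8.95 A.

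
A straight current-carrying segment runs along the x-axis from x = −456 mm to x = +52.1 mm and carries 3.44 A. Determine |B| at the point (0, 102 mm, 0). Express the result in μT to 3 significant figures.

For a finite straight segment, B = (μ₀I/4πd)(sinθ₁ + sinθ₂), where θ₁, θ₂ are the angles from the perpendicular to each end.
The perpendicular distance is d = 0.102 m; the end-offsets along the wire are a = 0.456 m and b = 0.0521 m.
sinθ₁ = 0.456/√(0.456²+0.102²) = 0.9759; sinθ₂ = 0.0521/√(0.0521²+0.102²) = 0.4549.
B = (4π×10⁻⁷ × 3.44) / (4π × 0.102) × (0.9759 + 0.4549) = 4.83×10⁻⁶ T.

B ≈ 4.83 μT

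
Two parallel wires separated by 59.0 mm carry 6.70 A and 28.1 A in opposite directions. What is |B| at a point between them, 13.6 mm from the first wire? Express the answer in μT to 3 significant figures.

Each long wire gives B = μ₀I/(2πd). Distances are d₁ = 0.0136 m and d₂ = 0.0454 m.
B₁ = 9.85×10⁻⁵ T, B₂ = 1.24×10⁻⁴ T.
Between antiparallel currents both contributions point the same way, so they add. B = B₁ + B₂ = 9.85×10⁻⁵ + 1.24×10⁻⁴ = 2.22×10⁻⁴ T.

B ≈ 222 μT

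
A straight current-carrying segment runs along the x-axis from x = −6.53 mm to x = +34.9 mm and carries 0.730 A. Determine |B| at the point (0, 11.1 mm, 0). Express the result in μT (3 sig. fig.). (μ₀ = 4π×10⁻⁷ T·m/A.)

For a finite straight segment, B = (μ₀I/4πd)(sinθ₁ + sinθ₂), where θ₁, θ₂ are the angles from the perpendicular to each end.
The perpendicular distance is d = 0.0111 m; the end-offsets along the wire are a = 0.00653 m and b = 0.0349 m.
sinθ₁ = 0.00653/√(0.00653²+0.0111²) = 0.5071; sinθ₂ = 0.0349/√(0.0349²+0.0111²) = 0.9530.
B = (4π×10⁻⁷ × 0.730) / (4π × 0.0111) × (0.5071 + 0.9530) = 9.60×10⁻⁶ T.

B ≈ 9.60 μT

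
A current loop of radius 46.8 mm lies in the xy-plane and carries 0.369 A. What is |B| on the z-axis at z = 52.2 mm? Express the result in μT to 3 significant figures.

On the axis of a circular loop, B = μ₀IR² / [2(R²+z²)^(3/2)].
R² + z² = (0.0468)² + (0.0522)² = 0.004915 m², and (R²+z²)^(3/2) = 3.45×10⁻⁴ m³.
B = (4π×10⁻⁷ × 0.369 × 0.00219) / (2 × 3.45×10⁻⁴) = 1.47×10⁻⁶ T.

B ≈ 1.47 μT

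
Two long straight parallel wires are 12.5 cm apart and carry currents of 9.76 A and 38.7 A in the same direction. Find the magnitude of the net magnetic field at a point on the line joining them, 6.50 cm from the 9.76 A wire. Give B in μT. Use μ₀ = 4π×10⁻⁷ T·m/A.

B ≈ 99.0 μT

Each long wire gives B = μ₀I/(2πd). Distances are d₁ = 0.065 m and d₂ = 0.06 m.
B₁ = 3.00×10⁻⁵ T, B₂ = 1.29×10⁻⁴ T.
Between parallel currents the two contributions point in opposite directions, so they subtract. B = |B₁ − B₂| = |3.00×10⁻⁵ − 1.29×10⁻⁴| = 9.90×10⁻⁵ T.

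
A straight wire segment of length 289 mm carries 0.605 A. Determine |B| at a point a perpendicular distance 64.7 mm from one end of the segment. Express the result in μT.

B ≈ 0.912 μT

For a finite straight segment, B = (μ₀I/4πd)(sinθ₁ + sinθ₂), where θ₁, θ₂ are the angles from the perpendicular to each end.
The perpendicular foot is at one end, so the two end-offsets along the wire are 0 and L = 0.289 m.
sinθ₁ = 0/√(0²+0.0647²) = 0.0000; sinθ₂ = 0.289/√(0.289²+0.0647²) = 0.9758.
B = (4π×10⁻⁷ × 0.605) / (4π × 0.0647) × (0.0000 + 0.9758) = 9.12×10⁻⁷ T.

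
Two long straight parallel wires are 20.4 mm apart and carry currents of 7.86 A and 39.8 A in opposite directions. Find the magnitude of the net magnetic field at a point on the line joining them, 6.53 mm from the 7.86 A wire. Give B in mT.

B ≈ 0.815 mT

Each long wire gives B = μ₀I/(2πd). Distances are d₁ = 0.00653 m and d₂ = 0.01387 m.
B₁ = 2.41×10⁻⁴ T, B₂ = 5.74×10⁻⁴ T.
Between antiparallel currents both contributions point the same way, so they add. B = B₁ + B₂ = 2.41×10⁻⁴ + 5.74×10⁻⁴ = 8.15×10⁻⁴ T.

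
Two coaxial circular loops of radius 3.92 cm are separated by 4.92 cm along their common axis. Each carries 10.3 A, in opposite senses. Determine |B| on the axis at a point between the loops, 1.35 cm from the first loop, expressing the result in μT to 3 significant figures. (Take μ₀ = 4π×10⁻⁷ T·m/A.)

B ≈ 72.8 μT

Each loop contributes B = μ₀IR²/[2(R²+z²)^(3/2)] on the axis, with z measured from that loop.
Loop 1 (z = 0.0135 m): B₁ = 1.40×10⁻⁴ T. Loop 2 (z = 0.0357 m): B₂ = 6.67×10⁻⁵ T.
The fields oppose: B = |B₁ − B₂| = 7.28×10⁻⁵ T.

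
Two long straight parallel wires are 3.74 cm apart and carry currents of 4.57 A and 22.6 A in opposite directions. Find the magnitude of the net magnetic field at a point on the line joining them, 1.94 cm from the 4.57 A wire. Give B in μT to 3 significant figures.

Each long wire gives B = μ₀I/(2πd). Distances are d₁ = 0.0194 m and d₂ = 0.018 m.
B₁ = 4.71×10⁻⁵ T, B₂ = 2.51×10⁻⁴ T.
Between antiparallel currents both contributions point the same way, so they add. B = B₁ + B₂ = 4.71×10⁻⁵ + 2.51×10⁻⁴ = 2.98×10⁻⁴ T.

B ≈ 298 μT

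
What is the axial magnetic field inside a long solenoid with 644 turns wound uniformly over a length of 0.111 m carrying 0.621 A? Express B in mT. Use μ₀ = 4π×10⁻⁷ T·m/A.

B ≈ 4.53 mT

Inside a long solenoid, B = μ₀nI with n = 5802 turns/m.
B = 4π×10⁻⁷ × 5802 × 0.621 = 4.53×10⁻³ T.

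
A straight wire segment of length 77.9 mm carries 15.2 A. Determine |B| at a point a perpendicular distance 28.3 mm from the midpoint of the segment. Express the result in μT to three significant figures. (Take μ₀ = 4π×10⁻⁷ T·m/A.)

B ≈ 86.9 μT

For a finite straight segment, B = (μ₀I/4πd)(sinθ₁ + sinθ₂), where θ₁, θ₂ are the angles from the perpendicular to each end.
The perpendicular from the point meets the wire at its midpoint, so each end is L/2 = 0.03895 m away along the wire.
sinθ₁ = 0.03895/√(0.03895²+0.0283²) = 0.8090; sinθ₂ = 0.03895/√(0.03895²+0.0283²) = 0.8090.
B = (4π×10⁻⁷ × 15.2) / (4π × 0.0283) × (0.8090 + 0.8090) = 8.69×10⁻⁵ T.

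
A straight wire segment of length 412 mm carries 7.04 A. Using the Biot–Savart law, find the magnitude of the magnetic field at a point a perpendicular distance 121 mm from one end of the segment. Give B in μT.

B ≈ 5.58 μT

For a finite straight segment, B = (μ₀I/4πd)(sinθ₁ + sinθ₂), where θ₁, θ₂ are the angles from the perpendicular to each end.
The perpendicular foot is at one end, so the two end-offsets along the wire are 0 and L = 0.412 m.
sinθ₁ = 0/√(0²+0.121²) = 0.0000; sinθ₂ = 0.412/√(0.412²+0.121²) = 0.9595.
B = (4π×10⁻⁷ × 7.04) / (4π × 0.121) × (0.0000 + 0.9595) = 5.58×10⁻⁶ T.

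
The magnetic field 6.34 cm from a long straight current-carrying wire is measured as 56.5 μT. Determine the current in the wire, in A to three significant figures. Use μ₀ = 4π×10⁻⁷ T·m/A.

For a long straight wire B = μ₀I/(2πd), so I = 2πdB/μ₀.
I = 2π × 0.0634 × 5.65×10⁻⁵ / (4π×10⁻⁷) = 17.9 A.

I ≈ 17.9 A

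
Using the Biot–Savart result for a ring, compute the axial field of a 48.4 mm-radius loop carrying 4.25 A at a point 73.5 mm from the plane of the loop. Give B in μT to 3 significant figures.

On the axis of a circular loop, B = μ₀IR² / [2(R²+z²)^(3/2)].
R² + z² = (0.0484)² + (0.0735)² = 0.007745 m², and (R²+z²)^(3/2) = 6.82×10⁻⁴ m³.
B = (4π×10⁻⁷ × 4.25 × 0.002343) / (2 × 6.82×10⁻⁴) = 9.18×10⁻⁶ T.

B ≈ 9.18 μT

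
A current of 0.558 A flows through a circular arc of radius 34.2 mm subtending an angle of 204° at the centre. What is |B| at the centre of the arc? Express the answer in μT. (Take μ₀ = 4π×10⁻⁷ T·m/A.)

The Biot–Savart field of a circular arc at its centre is B = μ₀Iφ/(4πR), with φ = 3.56 rad.
B = (4π×10⁻⁷ × 0.558 × 3.56) / (4π × 0.0342) = 5.81×10⁻⁶ T.

B ≈ 5.81 μT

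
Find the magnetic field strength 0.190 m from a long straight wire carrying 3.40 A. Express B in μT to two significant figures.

B ≈ 3.6 μT

For an infinitely long straight wire, B = μ₀I/(2πd).
B = (4π×10⁻⁷ × 3.40) / (2π × 0.19) = 3.58×10⁻⁶ T.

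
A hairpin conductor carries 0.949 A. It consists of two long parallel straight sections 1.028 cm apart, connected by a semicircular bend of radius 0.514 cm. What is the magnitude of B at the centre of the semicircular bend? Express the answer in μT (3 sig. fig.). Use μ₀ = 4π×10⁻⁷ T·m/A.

B ≈ 94.9 μT

The semicircular arc contributes B_arc = μ₀I·π/(4πR) = μ₀I/(4R) = 5.80×10⁻⁵ T.
Each semi-infinite lead is at perpendicular distance R = 0.00514 m from the centre, with the perpendicular foot at its near end, so it contributes μ₀I/(4πR); both point the same way, together 3.69×10⁻⁵ T.
Arc and leads all point the same direction: B = 5.80×10⁻⁵ + 3.69×10⁻⁵ = 9.49×10⁻⁵ T.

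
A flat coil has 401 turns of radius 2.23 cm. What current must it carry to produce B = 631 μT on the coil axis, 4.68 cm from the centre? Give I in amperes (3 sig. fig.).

For an N-turn coil, B = Nμ₀IR²/[2(R²+z²)^(3/2)] with R = 0.0223 m, z = 0.0468 m, so I = 2B(R²+z²)^(3/2)/(Nμ₀R²) = 2 × 6.31×10⁻⁴ × 1.39×10⁻⁴ / (401 × 4π×10⁻⁷ × 0.0004973) = 0.702 A.

I ≈ 0.702 A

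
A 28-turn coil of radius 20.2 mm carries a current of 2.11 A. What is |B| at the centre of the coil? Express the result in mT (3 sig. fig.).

B ≈ 1.84 mT

For an N-turn flat coil, B = Nμ₀I/(2R) with R = 0.0202 m.
B = 28 × 6.56×10⁻⁵ T = 1.84×10⁻³ T.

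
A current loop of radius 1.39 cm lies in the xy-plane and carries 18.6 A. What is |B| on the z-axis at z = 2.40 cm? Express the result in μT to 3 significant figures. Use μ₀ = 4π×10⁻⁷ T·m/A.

On the axis of a circular loop, B = μ₀IR² / [2(R²+z²)^(3/2)].
R² + z² = (0.0139)² + (0.024)² = 0.0007692 m², and (R²+z²)^(3/2) = 2.13×10⁻⁵ m³.
B = (4π×10⁻⁷ × 18.6 × 0.0001932) / (2 × 2.13×10⁻⁵) = 1.06×10⁻⁴ T.

B ≈ 106 μT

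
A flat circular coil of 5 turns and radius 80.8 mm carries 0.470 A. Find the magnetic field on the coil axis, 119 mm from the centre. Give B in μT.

B ≈ 3.24 μT

For an N-turn flat coil, B = Nμ₀IR²/[2(R²+z²)^(3/2)] with R = 0.0808 m, z = 0.119 m.
B = 5 × 6.48×10⁻⁷ T = 3.24×10⁻⁶ T.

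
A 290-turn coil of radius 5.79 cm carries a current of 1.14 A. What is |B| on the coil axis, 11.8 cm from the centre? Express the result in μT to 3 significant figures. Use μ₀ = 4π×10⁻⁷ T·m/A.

B ≈ 307 μT

For an N-turn flat coil, B = Nμ₀IR²/[2(R²+z²)^(3/2)] with R = 0.0579 m, z = 0.118 m.
B = 290 × 1.06×10⁻⁶ T = 3.07×10⁻⁴ T.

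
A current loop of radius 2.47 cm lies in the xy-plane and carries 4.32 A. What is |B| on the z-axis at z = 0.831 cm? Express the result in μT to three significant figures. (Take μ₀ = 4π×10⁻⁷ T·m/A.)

B ≈ 93.6 μT

On the axis of a circular loop, B = μ₀IR² / [2(R²+z²)^(3/2)].
R² + z² = (0.0247)² + (0.00831)² = 0.0006791 m², and (R²+z²)^(3/2) = 1.77×10⁻⁵ m³.
B = (4π×10⁻⁷ × 4.32 × 0.0006101) / (2 × 1.77×10⁻⁵) = 9.36×10⁻⁵ T.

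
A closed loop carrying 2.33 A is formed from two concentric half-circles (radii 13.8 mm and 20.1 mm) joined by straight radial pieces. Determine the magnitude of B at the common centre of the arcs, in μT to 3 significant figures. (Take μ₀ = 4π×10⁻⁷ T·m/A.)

The radial connectors point toward the centre, so dl × r̂ = 0 and they contribute nothing.
Each semicircle gives μ₀I/(4R): inner arc 5.30×10⁻⁵ T, outer arc 3.64×10⁻⁵ T.
The two arcs carry current in opposite angular senses, so their fields oppose: B = |5.30×10⁻⁵ − 3.64×10⁻⁵| = 1.66×10⁻⁵ T.

B ≈ 16.6 μT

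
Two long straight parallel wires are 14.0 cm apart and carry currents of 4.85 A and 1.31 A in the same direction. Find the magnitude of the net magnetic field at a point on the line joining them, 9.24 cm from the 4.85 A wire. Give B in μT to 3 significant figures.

B ≈ 4.99 μT

Each long wire gives B = μ₀I/(2πd). Distances are d₁ = 0.0924 m and d₂ = 0.0476 m.
B₁ = 1.05×10⁻⁵ T, B₂ = 5.50×10⁻⁶ T.
Between parallel currents the two contributions point in opposite directions, so they subtract. B = |B₁ − B₂| = |1.05×10⁻⁵ − 5.50×10⁻⁶| = 4.99×10⁻⁶ T.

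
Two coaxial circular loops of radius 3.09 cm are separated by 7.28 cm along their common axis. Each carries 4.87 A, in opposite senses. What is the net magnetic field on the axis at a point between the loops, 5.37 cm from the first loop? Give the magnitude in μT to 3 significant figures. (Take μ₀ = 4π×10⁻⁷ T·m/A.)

Each loop contributes B = μ₀IR²/[2(R²+z²)^(3/2)] on the axis, with z measured from that loop.
Loop 1 (z = 0.0537 m): B₁ = 1.23×10⁻⁵ T. Loop 2 (z = 0.0191 m): B₂ = 6.09×10⁻⁵ T.
The fields oppose: B = |B₁ − B₂| = 4.87×10⁻⁵ T.

B ≈ 48.7 μT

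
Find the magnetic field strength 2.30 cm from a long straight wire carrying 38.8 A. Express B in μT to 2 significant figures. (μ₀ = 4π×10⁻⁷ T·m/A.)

For an infinitely long straight wire, B = μ₀I/(2πd).
B = (4π×10⁻⁷ × 38.8) / (2π × 0.023) = 3.37×10⁻⁴ T.

B ≈ 340 μT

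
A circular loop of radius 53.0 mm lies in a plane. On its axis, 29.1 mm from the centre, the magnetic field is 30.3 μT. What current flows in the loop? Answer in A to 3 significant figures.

I ≈ 3.79 A

On the axis of a loop, B = μ₀IR²/[2(R²+z²)^(3/2)], so I = 2B(R²+z²)^(3/2)/(μ₀R²).
R² + z² = 0.002809 + 0.0008468 = 0.003656 m²; raised to 3/2 gives 2.21×10⁻⁴ m³.
I = 2 × 3.03×10⁻⁵ × 2.21×10⁻⁴ / (1.26×10⁻⁶ × 0.002809) = 3.79 A.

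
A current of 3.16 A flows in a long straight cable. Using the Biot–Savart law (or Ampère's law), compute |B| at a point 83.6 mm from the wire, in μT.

For an infinitely long straight wire, B = μ₀I/(2πd).
B = (4π×10⁻⁷ × 3.16) / (2π × 0.0836) = 7.56×10⁻⁶ T.

B ≈ 7.56 μT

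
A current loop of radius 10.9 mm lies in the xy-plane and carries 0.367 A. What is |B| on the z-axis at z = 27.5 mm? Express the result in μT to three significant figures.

On the axis of a circular loop, B = μ₀IR² / [2(R²+z²)^(3/2)].
R² + z² = (0.0109)² + (0.0275)² = 0.0008751 m², and (R²+z²)^(3/2) = 2.59×10⁻⁵ m³.
B = (4π×10⁻⁷ × 0.367 × 0.0001188) / (2 × 2.59×10⁻⁵) = 1.06×10⁻⁶ T.

B ≈ 1.06 μT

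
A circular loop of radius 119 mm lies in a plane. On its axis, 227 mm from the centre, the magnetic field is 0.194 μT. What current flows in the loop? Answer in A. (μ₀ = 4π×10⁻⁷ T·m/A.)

I ≈ 0.367 A

On the axis of a loop, B = μ₀IR²/[2(R²+z²)^(3/2)], so I = 2B(R²+z²)^(3/2)/(μ₀R²).
R² + z² = 0.01416 + 0.05153 = 0.06569 m²; raised to 3/2 gives 1.68×10⁻² m³.
I = 2 × 1.94×10⁻⁷ × 1.68×10⁻² / (1.26×10⁻⁶ × 0.01416) = 0.367 A.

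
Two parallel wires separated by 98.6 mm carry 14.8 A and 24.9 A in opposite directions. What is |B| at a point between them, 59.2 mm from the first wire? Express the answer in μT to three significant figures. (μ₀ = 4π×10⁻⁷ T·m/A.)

Each long wire gives B = μ₀I/(2πd). Distances are d₁ = 0.0592 m and d₂ = 0.0394 m.
B₁ = 5.00×10⁻⁵ T, B₂ = 1.26×10⁻⁴ T.
Between antiparallel currents both contributions point the same way, so they add. B = B₁ + B₂ = 5.00×10⁻⁵ + 1.26×10⁻⁴ = 1.76×10⁻⁴ T.

B ≈ 176 μT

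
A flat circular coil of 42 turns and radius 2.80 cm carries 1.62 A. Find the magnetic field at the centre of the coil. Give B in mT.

B ≈ 1.53 mT

For an N-turn flat coil, B = Nμ₀I/(2R) with R = 0.028 m.
B = 42 × 3.64×10⁻⁵ T = 1.53×10⁻³ T.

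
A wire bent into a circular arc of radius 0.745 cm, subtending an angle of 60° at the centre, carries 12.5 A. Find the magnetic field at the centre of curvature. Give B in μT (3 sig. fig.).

The Biot–Savart field of a circular arc at its centre is B = μ₀Iφ/(4πR), with φ = 1.047 rad.
B = (4π×10⁻⁷ × 12.5 × 1.047) / (4π × 0.00745) = 1.76×10⁻⁴ T.

B ≈ 176 μT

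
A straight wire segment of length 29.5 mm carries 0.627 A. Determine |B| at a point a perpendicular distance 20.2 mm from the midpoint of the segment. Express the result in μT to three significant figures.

B ≈ 3.66 μT

For a finite straight segment, B = (μ₀I/4πd)(sinθ₁ + sinθ₂), where θ₁, θ₂ are the angles from the perpendicular to each end.
The perpendicular from the point meets the wire at its midpoint, so each end is L/2 = 0.01475 m away along the wire.
sinθ₁ = 0.01475/√(0.01475²+0.0202²) = 0.5897; sinθ₂ = 0.01475/√(0.01475²+0.0202²) = 0.5897.
B = (4π×10⁻⁷ × 0.627) / (4π × 0.0202) × (0.5897 + 0.5897) = 3.66×10⁻⁶ T.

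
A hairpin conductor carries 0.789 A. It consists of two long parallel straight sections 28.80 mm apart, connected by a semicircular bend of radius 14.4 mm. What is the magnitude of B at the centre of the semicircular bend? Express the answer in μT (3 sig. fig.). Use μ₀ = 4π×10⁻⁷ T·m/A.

B ≈ 28.2 μT

The semicircular arc contributes B_arc = μ₀I·π/(4πR) = μ₀I/(4R) = 1.72×10⁻⁵ T.
Each semi-infinite lead is at perpendicular distance R = 0.0144 m from the centre, with the perpendicular foot at its near end, so it contributes μ₀I/(4πR); both point the same way, together 1.10×10⁻⁵ T.
Arc and leads all point the same direction: B = 1.72×10⁻⁵ + 1.10×10⁻⁵ = 2.82×10⁻⁵ T.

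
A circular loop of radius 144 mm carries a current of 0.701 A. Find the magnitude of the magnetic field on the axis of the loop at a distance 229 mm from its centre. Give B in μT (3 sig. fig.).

B ≈ 0.461 μT

On the axis of a circular loop, B = μ₀IR² / [2(R²+z²)^(3/2)].
R² + z² = (0.144)² + (0.229)² = 0.07318 m², and (R²+z²)^(3/2) = 1.98×10⁻² m³.
B = (4π×10⁻⁷ × 0.701 × 0.02074) / (2 × 1.98×10⁻²) = 4.61×10⁻⁷ T.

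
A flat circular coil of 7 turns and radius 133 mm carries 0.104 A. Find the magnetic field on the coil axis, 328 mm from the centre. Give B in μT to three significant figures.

B ≈ 0.182 μT

For an N-turn flat coil, B = Nμ₀IR²/[2(R²+z²)^(3/2)] with R = 0.133 m, z = 0.328 m.
B = 7 × 2.61×10⁻⁸ T = 1.82×10⁻⁷ T.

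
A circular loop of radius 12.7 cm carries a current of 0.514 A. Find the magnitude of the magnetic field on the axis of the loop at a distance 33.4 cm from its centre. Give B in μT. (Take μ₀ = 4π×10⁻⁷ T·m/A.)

B ≈ 0.114 μT

On the axis of a circular loop, B = μ₀IR² / [2(R²+z²)^(3/2)].
R² + z² = (0.127)² + (0.334)² = 0.1277 m², and (R²+z²)^(3/2) = 4.56×10⁻² m³.
B = (4π×10⁻⁷ × 0.514 × 0.01613) / (2 × 4.56×10⁻²) = 1.14×10⁻⁷ T.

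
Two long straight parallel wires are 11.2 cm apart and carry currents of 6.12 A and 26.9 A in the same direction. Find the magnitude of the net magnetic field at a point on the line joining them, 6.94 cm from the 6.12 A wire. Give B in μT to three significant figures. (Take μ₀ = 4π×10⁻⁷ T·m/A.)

Each long wire gives B = μ₀I/(2πd). Distances are d₁ = 0.0694 m and d₂ = 0.0426 m.
B₁ = 1.76×10⁻⁵ T, B₂ = 1.26×10⁻⁴ T.
Between parallel currents the two contributions point in opposite directions, so they subtract. B = |B₁ − B₂| = |1.76×10⁻⁵ − 1.26×10⁻⁴| = 1.09×10⁻⁴ T.

B ≈ 109 μT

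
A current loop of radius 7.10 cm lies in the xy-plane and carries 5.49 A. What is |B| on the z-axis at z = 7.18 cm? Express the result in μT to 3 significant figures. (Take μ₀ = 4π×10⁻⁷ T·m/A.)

On the axis of a circular loop, B = μ₀IR² / [2(R²+z²)^(3/2)].
R² + z² = (0.071)² + (0.0718)² = 0.0102 m², and (R²+z²)^(3/2) = 1.03×10⁻³ m³.
B = (4π×10⁻⁷ × 5.49 × 0.005041) / (2 × 1.03×10⁻³) = 1.69×10⁻⁵ T.

B ≈ 16.9 μT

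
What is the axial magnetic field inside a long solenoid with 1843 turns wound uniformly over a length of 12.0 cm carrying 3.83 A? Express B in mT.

B ≈ 73.9 mT

Inside a long solenoid, B = μ₀nI with n = 1.536×10⁴ turns/m.
B = 4π×10⁻⁷ × 1.536×10⁴ × 3.83 = 7.39×10⁻² T.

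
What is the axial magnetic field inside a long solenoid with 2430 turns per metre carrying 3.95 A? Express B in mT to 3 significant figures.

Inside a long solenoid, B = μ₀nI with n = 2430 turns/m.
B = 4π×10⁻⁷ × 2430 × 3.95 = 1.21×10⁻² T.

B ≈ 12.1 mT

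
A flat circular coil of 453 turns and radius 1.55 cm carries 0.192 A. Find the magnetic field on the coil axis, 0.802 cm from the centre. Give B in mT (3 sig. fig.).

For an N-turn flat coil, B = Nμ₀IR²/[2(R²+z²)^(3/2)] with R = 0.0155 m, z = 0.00802 m.
B = 453 × 5.45×10⁻⁶ T = 2.47×10⁻³ T.

B ≈ 2.47 mT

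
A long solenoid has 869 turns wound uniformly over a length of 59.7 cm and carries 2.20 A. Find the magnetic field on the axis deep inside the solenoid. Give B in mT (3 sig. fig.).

B ≈ 4.02 mT

Inside a long solenoid, B = μ₀nI with n = 1456 turns/m.
B = 4π×10⁻⁷ × 1456 × 2.20 = 4.02×10⁻³ T.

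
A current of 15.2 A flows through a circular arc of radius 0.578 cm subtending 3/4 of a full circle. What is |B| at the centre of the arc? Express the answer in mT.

B ≈ 1.24 mT

The Biot–Savart field of a circular arc at its centre is B = μ₀Iφ/(4πR), with φ = 4.712 rad.
B = (4π×10⁻⁷ × 15.2 × 4.712) / (4π × 0.00578) = 1.24×10⁻³ T.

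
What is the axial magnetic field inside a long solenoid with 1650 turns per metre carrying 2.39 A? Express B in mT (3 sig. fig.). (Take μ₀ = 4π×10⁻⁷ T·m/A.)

Inside a long solenoid, B = μ₀nI with n = 1650 turns/m.
B = 4π×10⁻⁷ × 1650 × 2.39 = 4.96×10⁻³ T.

B ≈ 4.96 mT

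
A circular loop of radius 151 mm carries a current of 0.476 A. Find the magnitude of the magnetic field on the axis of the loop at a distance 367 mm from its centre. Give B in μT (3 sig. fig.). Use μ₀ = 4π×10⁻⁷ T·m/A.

On the axis of a circular loop, B = μ₀IR² / [2(R²+z²)^(3/2)].
R² + z² = (0.151)² + (0.367)² = 0.1575 m², and (R²+z²)^(3/2) = 6.25×10⁻² m³.
B = (4π×10⁻⁷ × 0.476 × 0.0228) / (2 × 6.25×10⁻²) = 1.09×10⁻⁷ T.

B ≈ 0.109 μT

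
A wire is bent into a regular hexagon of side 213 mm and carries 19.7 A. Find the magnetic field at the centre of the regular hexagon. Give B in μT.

B ≈ 64.1 μT

Each side is a finite straight segment at perpendicular distance d = a/(2 tan(π/6)) = 0.1845 m from the centre, with end-angles ±π/6.
One side contributes B₁ = (μ₀I/4πd)·2 sin(π/6) = 1.07×10⁻⁵ T.
All 6 sides add in the same direction: B = 6 × 1.07×10⁻⁵ = 6.41×10⁻⁵ T.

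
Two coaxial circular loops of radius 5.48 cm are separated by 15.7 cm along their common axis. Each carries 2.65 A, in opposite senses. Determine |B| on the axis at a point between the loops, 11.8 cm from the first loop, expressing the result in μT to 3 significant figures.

Each loop contributes B = μ₀IR²/[2(R²+z²)^(3/2)] on the axis, with z measured from that loop.
Loop 1 (z = 0.118 m): B₁ = 2.27×10⁻⁶ T. Loop 2 (z = 0.039 m): B₂ = 1.64×10⁻⁵ T.
The fields oppose: B = |B₁ − B₂| = 1.42×10⁻⁵ T.

B ≈ 14.2 μT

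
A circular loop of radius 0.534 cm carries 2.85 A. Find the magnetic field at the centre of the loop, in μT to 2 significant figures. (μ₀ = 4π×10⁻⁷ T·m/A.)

At the centre of a circular loop the Biot–Savart law gives B = μ₀I/(2R).
B = (4π×10⁻⁷ × 2.85) / (2 × 0.00534) = 3.35×10⁻⁴ T.

B ≈ 340 μT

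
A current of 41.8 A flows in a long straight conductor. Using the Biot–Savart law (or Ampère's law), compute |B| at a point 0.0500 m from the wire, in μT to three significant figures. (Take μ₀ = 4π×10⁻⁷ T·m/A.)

B ≈ 167 μT

For an infinitely long straight wire, B = μ₀I/(2πd).
B = (4π×10⁻⁷ × 41.8) / (2π × 0.05) = 1.67×10⁻⁴ T.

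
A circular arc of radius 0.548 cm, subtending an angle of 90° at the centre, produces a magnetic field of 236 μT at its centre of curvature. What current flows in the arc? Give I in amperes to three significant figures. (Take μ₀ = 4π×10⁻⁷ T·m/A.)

For a circular arc, B = μ₀Iφ/(4πR) with φ in radians; here φ = 1.571 rad.
So I = 4πRB/(μ₀φ) = 4π × 0.00548 × 2.36×10⁻⁴ / (4π×10⁻⁷ × 1.571) = 8.23 A.

I ≈ 8.23 A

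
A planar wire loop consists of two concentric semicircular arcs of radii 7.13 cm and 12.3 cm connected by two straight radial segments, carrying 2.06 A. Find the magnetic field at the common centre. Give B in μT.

B ≈ 3.82 μT

The radial connectors point toward the centre, so dl × r̂ = 0 and they contribute nothing.
Each semicircle gives μ₀I/(4R): inner arc 9.08×10⁻⁶ T, outer arc 5.26×10⁻⁶ T.
The two arcs carry current in opposite angular senses, so their fields oppose: B = |9.08×10⁻⁶ − 5.26×10⁻⁶| = 3.82×10⁻⁶ T.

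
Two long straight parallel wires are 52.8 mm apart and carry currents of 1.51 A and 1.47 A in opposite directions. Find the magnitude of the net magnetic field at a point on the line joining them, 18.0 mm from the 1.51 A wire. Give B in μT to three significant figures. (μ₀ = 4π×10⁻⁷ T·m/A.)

B ≈ 25.2 μT

Each long wire gives B = μ₀I/(2πd). Distances are d₁ = 0.018 m and d₂ = 0.0348 m.
B₁ = 1.68×10⁻⁵ T, B₂ = 8.45×10⁻⁶ T.
Between antiparallel currents both contributions point the same way, so they add. B = B₁ + B₂ = 1.68×10⁻⁵ + 8.45×10⁻⁶ = 2.52×10⁻⁵ T.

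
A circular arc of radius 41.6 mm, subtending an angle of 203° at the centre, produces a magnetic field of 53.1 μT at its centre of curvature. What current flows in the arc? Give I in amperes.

For a circular arc, B = μ₀Iφ/(4πR) with φ in radians; here φ = 3.543 rad.
So I = 4πRB/(μ₀φ) = 4π × 0.0416 × 5.31×10⁻⁵ / (4π×10⁻⁷ × 3.543) = 6.23 A.

I ≈ 6.23 A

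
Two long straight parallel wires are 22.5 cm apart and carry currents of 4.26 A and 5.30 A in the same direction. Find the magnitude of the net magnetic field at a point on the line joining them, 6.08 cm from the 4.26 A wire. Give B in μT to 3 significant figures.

B ≈ 7.56 μT

Each long wire gives B = μ₀I/(2πd). Distances are d₁ = 0.0608 m and d₂ = 0.1642 m.
B₁ = 1.40×10⁻⁵ T, B₂ = 6.46×10⁻⁶ T.
Between parallel currents the two contributions point in opposite directions, so they subtract. B = |B₁ − B₂| = |1.40×10⁻⁵ − 6.46×10⁻⁶| = 7.56×10⁻⁶ T.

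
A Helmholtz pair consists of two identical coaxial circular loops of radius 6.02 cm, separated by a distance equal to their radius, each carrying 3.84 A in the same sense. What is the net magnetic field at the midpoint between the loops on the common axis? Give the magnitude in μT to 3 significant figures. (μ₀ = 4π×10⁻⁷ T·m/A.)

B ≈ 57.4 μT

Each loop contributes B = μ₀IR²/[2(R²+z²)^(3/2)] on the axis, with z measured from that loop.
Loop 1 (z = 0.0301 m): B₁ = 2.87×10⁻⁵ T. Loop 2 (z = 0.0301 m): B₂ = 2.87×10⁻⁵ T.
The fields add: B = B₁ + B₂ = 5.74×10⁻⁵ T.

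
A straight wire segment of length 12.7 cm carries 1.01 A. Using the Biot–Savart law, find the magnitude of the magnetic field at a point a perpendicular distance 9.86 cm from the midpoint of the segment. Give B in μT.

For a finite straight segment, B = (μ₀I/4πd)(sinθ₁ + sinθ₂), where θ₁, θ₂ are the angles from the perpendicular to each end.
The perpendicular from the point meets the wire at its midpoint, so each end is L/2 = 0.0635 m away along the wire.
sinθ₁ = 0.0635/√(0.0635²+0.0986²) = 0.5414; sinθ₂ = 0.0635/√(0.0635²+0.0986²) = 0.5414.
B = (4π×10⁻⁷ × 1.01) / (4π × 0.0986) × (0.5414 + 0.5414) = 1.11×10⁻⁶ T.

B ≈ 1.11 μT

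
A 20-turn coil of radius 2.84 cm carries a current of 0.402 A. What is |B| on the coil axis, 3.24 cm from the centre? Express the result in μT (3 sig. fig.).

B ≈ 50.9 μT

For an N-turn flat coil, B = Nμ₀IR²/[2(R²+z²)^(3/2)] with R = 0.0284 m, z = 0.0324 m.
B = 20 × 2.55×10⁻⁶ T = 5.09×10⁻⁵ T.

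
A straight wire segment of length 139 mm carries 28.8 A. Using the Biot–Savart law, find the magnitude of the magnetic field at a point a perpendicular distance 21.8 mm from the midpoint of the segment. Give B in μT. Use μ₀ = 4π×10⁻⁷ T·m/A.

For a finite straight segment, B = (μ₀I/4πd)(sinθ₁ + sinθ₂), where θ₁, θ₂ are the angles from the perpendicular to each end.
The perpendicular from the point meets the wire at its midpoint, so each end is L/2 = 0.0695 m away along the wire.
sinθ₁ = 0.0695/√(0.0695²+0.0218²) = 0.9542; sinθ₂ = 0.0695/√(0.0695²+0.0218²) = 0.9542.
B = (4π×10⁻⁷ × 28.8) / (4π × 0.0218) × (0.9542 + 0.9542) = 2.52×10⁻⁴ T.

B ≈ 252 μT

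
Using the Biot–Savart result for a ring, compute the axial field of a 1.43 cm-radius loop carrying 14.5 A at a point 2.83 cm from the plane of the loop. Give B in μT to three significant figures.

B ≈ 58.4 μT

On the axis of a circular loop, B = μ₀IR² / [2(R²+z²)^(3/2)].
R² + z² = (0.0143)² + (0.0283)² = 0.001005 m², and (R²+z²)^(3/2) = 3.19×10⁻⁵ m³.
B = (4π×10⁻⁷ × 14.5 × 0.0002045) / (2 × 3.19×10⁻⁵) = 5.84×10⁻⁵ T.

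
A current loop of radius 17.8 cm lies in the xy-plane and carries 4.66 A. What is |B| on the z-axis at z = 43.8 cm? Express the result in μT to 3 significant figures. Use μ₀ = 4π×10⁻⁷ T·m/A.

On the axis of a circular loop, B = μ₀IR² / [2(R²+z²)^(3/2)].
R² + z² = (0.178)² + (0.438)² = 0.2235 m², and (R²+z²)^(3/2) = 0.106 m³.
B = (4π×10⁻⁷ × 4.66 × 0.03168) / (2 × 0.106) = 8.78×10⁻⁷ T.

B ≈ 0.878 μT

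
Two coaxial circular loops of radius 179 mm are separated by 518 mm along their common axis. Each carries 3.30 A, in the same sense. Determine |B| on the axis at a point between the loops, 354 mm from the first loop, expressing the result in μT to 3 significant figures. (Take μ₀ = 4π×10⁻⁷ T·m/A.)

B ≈ 5.71 μT

Each loop contributes B = μ₀IR²/[2(R²+z²)^(3/2)] on the axis, with z measured from that loop.
Loop 1 (z = 0.354 m): B₁ = 1.06×10⁻⁶ T. Loop 2 (z = 0.164 m): B₂ = 4.64×10⁻⁶ T.
The fields add: B = B₁ + B₂ = 5.71×10⁻⁶ T.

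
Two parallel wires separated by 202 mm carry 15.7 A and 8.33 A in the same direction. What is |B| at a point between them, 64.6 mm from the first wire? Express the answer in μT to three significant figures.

Each long wire gives B = μ₀I/(2πd). Distances are d₁ = 0.0646 m and d₂ = 0.1374 m.
B₁ = 4.86×10⁻⁵ T, B₂ = 1.21×10⁻⁵ T.
Between parallel currents the two contributions point in opposite directions, so they subtract. B = |B₁ − B₂| = |4.86×10⁻⁵ − 1.21×10⁻⁵| = 3.65×10⁻⁵ T.

B ≈ 36.5 μT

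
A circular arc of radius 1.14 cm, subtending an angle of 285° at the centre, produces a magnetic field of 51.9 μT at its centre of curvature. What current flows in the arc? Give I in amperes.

For a circular arc, B = μ₀Iφ/(4πR) with φ in radians; here φ = 4.974 rad.
So I = 4πRB/(μ₀φ) = 4π × 0.0114 × 5.19×10⁻⁵ / (4π×10⁻⁷ × 4.974) = 1.19 A.

I ≈ 1.19 A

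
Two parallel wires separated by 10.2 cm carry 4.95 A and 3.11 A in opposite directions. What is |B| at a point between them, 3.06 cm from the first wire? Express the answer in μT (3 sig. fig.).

B ≈ 41.1 μT

Each long wire gives B = μ₀I/(2πd). Distances are d₁ = 0.0306 m and d₂ = 0.0714 m.
B₁ = 3.24×10⁻⁵ T, B₂ = 8.71×10⁻⁶ T.
Between antiparallel currents both contributions point the same way, so they add. B = B₁ + B₂ = 3.24×10⁻⁵ + 8.71×10⁻⁶ = 4.11×10⁻⁵ T.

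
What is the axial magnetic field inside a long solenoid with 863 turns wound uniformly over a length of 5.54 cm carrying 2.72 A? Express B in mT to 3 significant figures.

B ≈ 53.2 mT

Inside a long solenoid, B = μ₀nI with n = 1.558×10⁴ turns/m.
B = 4π×10⁻⁷ × 1.558×10⁴ × 2.72 = 5.32×10⁻² T.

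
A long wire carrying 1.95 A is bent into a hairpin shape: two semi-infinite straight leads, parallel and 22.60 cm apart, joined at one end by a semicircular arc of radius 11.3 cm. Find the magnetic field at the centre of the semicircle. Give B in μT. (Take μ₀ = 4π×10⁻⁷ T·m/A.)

B ≈ 8.87 μT

The semicircular arc contributes B_arc = μ₀I·π/(4πR) = μ₀I/(4R) = 5.42×10⁻⁶ T.
Each semi-infinite lead is at perpendicular distance R = 0.113 m from the centre, with the perpendicular foot at its near end, so it contributes μ₀I/(4πR); both point the same way, together 3.45×10⁻⁶ T.
Arc and leads all point the same direction: B = 5.42×10⁻⁶ + 3.45×10⁻⁶ = 8.87×10⁻⁶ T.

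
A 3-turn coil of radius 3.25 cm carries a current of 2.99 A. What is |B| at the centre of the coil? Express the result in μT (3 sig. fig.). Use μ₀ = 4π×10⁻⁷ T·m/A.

For an N-turn flat coil, B = Nμ₀I/(2R) with R = 0.0325 m.
B = 3 × 5.78×10⁻⁵ T = 1.73×10⁻⁴ T.

B ≈ 173 μT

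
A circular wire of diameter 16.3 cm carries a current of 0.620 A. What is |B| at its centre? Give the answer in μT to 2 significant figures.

At the centre of a circular loop the Biot–Savart law gives B = μ₀I/(2R) (so R = 0.0815 m).
B = (4π×10⁻⁷ × 0.620) / (2 × 0.0815) = 4.78×10⁻⁶ T.

B ≈ 4.8 μT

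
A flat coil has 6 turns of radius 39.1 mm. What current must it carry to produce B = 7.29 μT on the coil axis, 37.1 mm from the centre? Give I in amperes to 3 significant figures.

For an N-turn coil, B = Nμ₀IR²/[2(R²+z²)^(3/2)] with R = 0.0391 m, z = 0.0371 m, so I = 2B(R²+z²)^(3/2)/(Nμ₀R²) = 2 × 7.29×10⁻⁶ × 1.57×10⁻⁴ / (6 × 4π×10⁻⁷ × 0.001529) = 0.198 A.

I ≈ 0.198 A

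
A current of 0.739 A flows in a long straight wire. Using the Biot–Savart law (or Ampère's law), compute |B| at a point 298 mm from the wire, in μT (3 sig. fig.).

For an infinitely long straight wire, B = μ₀I/(2πd).
B = (4π×10⁻⁷ × 0.739) / (2π × 0.298) = 4.96×10⁻⁷ T.

B ≈ 0.496 μT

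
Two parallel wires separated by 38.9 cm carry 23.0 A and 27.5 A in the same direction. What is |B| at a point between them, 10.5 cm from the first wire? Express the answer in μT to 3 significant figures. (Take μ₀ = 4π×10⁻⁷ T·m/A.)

Each long wire gives B = μ₀I/(2πd). Distances are d₁ = 0.105 m and d₂ = 0.284 m.
B₁ = 4.38×10⁻⁵ T, B₂ = 1.94×10⁻⁵ T.
Between parallel currents the two contributions point in opposite directions, so they subtract. B = |B₁ − B₂| = |4.38×10⁻⁵ − 1.94×10⁻⁵| = 2.44×10⁻⁵ T.

B ≈ 24.4 μT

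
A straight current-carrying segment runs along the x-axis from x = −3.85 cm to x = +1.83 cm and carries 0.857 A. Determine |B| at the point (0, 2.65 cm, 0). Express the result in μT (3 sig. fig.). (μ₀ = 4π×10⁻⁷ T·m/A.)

B ≈ 4.50 μT

For a finite straight segment, B = (μ₀I/4πd)(sinθ₁ + sinθ₂), where θ₁, θ₂ are the angles from the perpendicular to each end.
The perpendicular distance is d = 0.0265 m; the end-offsets along the wire are a = 0.0385 m and b = 0.0183 m.
sinθ₁ = 0.0385/√(0.0385²+0.0265²) = 0.8237; sinθ₂ = 0.0183/√(0.0183²+0.0265²) = 0.5682.
B = (4π×10⁻⁷ × 0.857) / (4π × 0.0265) × (0.8237 + 0.5682) = 4.50×10⁻⁶ T.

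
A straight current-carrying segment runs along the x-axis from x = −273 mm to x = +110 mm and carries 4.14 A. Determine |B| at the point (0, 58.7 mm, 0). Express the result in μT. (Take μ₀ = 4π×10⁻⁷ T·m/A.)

For a finite straight segment, B = (μ₀I/4πd)(sinθ₁ + sinθ₂), where θ₁, θ₂ are the angles from the perpendicular to each end.
The perpendicular distance is d = 0.0587 m; the end-offsets along the wire are a = 0.273 m and b = 0.11 m.
sinθ₁ = 0.273/√(0.273²+0.0587²) = 0.9777; sinθ₂ = 0.11/√(0.11²+0.0587²) = 0.8822.
B = (4π×10⁻⁷ × 4.14) / (4π × 0.0587) × (0.9777 + 0.8822) = 1.31×10⁻⁵ T.

B ≈ 13.1 μT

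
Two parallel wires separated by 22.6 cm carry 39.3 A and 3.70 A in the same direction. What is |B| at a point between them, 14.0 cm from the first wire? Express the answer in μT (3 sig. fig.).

B ≈ 47.5 μT

Each long wire gives B = μ₀I/(2πd). Distances are d₁ = 0.14 m and d₂ = 0.086 m.
B₁ = 5.61×10⁻⁵ T, B₂ = 8.60×10⁻⁶ T.
Between parallel currents the two contributions point in opposite directions, so they subtract. B = |B₁ − B₂| = |5.61×10⁻⁵ − 8.60×10⁻⁶| = 4.75×10⁻⁵ T.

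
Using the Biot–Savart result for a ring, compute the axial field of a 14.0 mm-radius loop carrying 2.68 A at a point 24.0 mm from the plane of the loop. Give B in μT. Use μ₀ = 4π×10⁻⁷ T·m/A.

On the axis of a circular loop, B = μ₀IR² / [2(R²+z²)^(3/2)].
R² + z² = (0.014)² + (0.024)² = 0.000772 m², and (R²+z²)^(3/2) = 2.14×10⁻⁵ m³.
B = (4π×10⁻⁷ × 2.68 × 0.000196) / (2 × 2.14×10⁻⁵) = 1.54×10⁻⁵ T.

B ≈ 15.4 μT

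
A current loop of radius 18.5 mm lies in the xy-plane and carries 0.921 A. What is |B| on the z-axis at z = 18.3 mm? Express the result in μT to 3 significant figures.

On the axis of a circular loop, B = μ₀IR² / [2(R²+z²)^(3/2)].
R² + z² = (0.0185)² + (0.0183)² = 0.0006771 m², and (R²+z²)^(3/2) = 1.76×10⁻⁵ m³.
B = (4π×10⁻⁷ × 0.921 × 0.0003422) / (2 × 1.76×10⁻⁵) = 1.12×10⁻⁵ T.

B ≈ 11.2 μT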